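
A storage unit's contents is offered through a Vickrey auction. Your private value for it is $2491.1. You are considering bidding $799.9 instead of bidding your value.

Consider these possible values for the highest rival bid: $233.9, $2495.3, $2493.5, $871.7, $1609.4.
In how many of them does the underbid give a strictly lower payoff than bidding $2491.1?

The deviation hurts exactly when the highest competing bid lies strictly between $799.9 and $2491.1 — underbidding then forfeits a profitable win.
$233.9: below both → same outcome either way.
$2495.3: above both → same outcome either way.
$2493.5: above both → same outcome either way.
$871.7: inside the interval → strictly worse (loss $1619.4).
$1609.4: inside the interval → strictly worse (loss $881.7).
Count: 2.

2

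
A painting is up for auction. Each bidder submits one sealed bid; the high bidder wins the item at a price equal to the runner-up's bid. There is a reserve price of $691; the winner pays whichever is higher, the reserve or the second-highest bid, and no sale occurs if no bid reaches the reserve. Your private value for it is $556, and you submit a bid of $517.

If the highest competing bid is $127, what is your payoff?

$0

Your bid $517 is the highest bid but falls below the reserve $691, so the item goes unsold. Payoff $0.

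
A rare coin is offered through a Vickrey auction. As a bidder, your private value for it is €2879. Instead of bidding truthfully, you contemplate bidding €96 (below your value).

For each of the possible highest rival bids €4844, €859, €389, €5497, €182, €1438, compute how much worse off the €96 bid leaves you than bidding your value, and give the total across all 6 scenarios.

The deviation costs you only when the competing bid falls strictly between €96 and €2879; elsewhere both bids give the same outcome.
€4844: outcomes coincide → loss €0.
€859: truthful payoff €2020, deviation payoff €0 → loss €2020.
€389: truthful payoff €2490, deviation payoff €0 → loss €2490.
€5497: outcomes coincide → loss €0.
€182: truthful payoff €2697, deviation payoff €0 → loss €2697.
€1438: truthful payoff €1441, deviation payoff €0 → loss €1441.
Total loss = €2020 + €2490 + €2697 + €1441 = €8648.

€8648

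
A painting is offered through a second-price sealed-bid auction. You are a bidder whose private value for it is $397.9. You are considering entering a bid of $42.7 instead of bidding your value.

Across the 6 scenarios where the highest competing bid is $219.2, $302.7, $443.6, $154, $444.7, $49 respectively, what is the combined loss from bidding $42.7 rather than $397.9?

$866.7

The deviation costs you only when the competing bid falls strictly between $42.7 and $397.9; elsewhere both bids give the same outcome.
$219.2: truthful payoff $178.7, deviation payoff $0 → loss $178.7.
$302.7: truthful payoff $95.2, deviation payoff $0 → loss $95.2.
$443.6: outcomes coincide → loss $0.
$154: truthful payoff $243.9, deviation payoff $0 → loss $243.9.
$444.7: outcomes coincide → loss $0.
$49: truthful payoff $348.9, deviation payoff $0 → loss $348.9.
Total loss = $178.7 + $95.2 + $243.9 + $348.9 = $866.7.
Truthful bidding weakly dominates here: raising your bid can only win items priced above your value, and lowering it can only forfeit items priced below.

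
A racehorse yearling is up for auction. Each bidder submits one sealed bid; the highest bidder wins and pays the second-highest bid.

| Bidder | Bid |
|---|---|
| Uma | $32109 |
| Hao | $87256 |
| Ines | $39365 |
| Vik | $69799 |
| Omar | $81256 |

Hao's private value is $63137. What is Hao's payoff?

Highest bid: Hao at $87256, so Hao wins.
Second-highest bid: Omar at $81256 — that is the price the winner pays.
Hao's payoff = value − price = $63137 − $81256 = −$18119.

−$18119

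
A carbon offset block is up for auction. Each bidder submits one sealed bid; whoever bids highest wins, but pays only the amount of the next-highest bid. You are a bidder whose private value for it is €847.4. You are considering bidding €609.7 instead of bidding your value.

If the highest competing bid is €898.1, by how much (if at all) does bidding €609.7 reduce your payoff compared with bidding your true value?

€0

Bidding your value €847.4: you lose (since €847.4 < €898.1). Payoff €0.
Bidding €609.7: you lose. Payoff €0.
Difference = €0 − €0 = €0; both bids lead to the same outcome because the competing bid is above both your value and your alternative bid.
Because the price is fixed by the runner-up's bid, deviating from your value can only change a good outcome into a bad one — never the reverse.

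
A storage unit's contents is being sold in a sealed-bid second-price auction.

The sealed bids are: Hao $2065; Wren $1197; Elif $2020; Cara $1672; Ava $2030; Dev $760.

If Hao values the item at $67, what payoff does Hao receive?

Highest bid: Hao at $2065, so Hao wins.
Second-highest bid: Ava at $2030 — that is the price the winner pays.
Hao's payoff = value − price = $67 − $2030 = −$1963.

−$1963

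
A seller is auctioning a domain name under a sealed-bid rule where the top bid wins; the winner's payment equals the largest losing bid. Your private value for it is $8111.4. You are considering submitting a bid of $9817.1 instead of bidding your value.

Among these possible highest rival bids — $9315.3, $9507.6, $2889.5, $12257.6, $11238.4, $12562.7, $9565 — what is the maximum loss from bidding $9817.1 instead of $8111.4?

$1453.6

$9315.3: truthful gives $0, deviation gives −$1203.9 → loss $1203.9.
$9507.6: truthful gives $0, deviation gives −$1396.2 → loss $1396.2.
$2889.5: same outcome either way → loss $0.
$12257.6: same outcome either way → loss $0.
$11238.4: same outcome either way → loss $0.
$12562.7: same outcome either way → loss $0.
$9565: truthful gives $0, deviation gives −$1453.6 → loss $1453.6.
Maximum loss: $1453.6.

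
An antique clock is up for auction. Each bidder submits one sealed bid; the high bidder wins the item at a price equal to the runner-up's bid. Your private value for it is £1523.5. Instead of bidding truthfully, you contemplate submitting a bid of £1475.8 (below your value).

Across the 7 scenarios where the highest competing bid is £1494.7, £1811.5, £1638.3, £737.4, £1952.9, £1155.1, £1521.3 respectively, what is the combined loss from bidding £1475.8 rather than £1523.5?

The deviation costs you only when the competing bid falls strictly between £1475.8 and £1523.5; elsewhere both bids give the same outcome.
£1494.7: truthful payoff £28.8, deviation payoff £0 → loss £28.8.
£1811.5: outcomes coincide → loss £0.
£1638.3: outcomes coincide → loss £0.
£737.4: outcomes coincide → loss £0.
£1952.9: outcomes coincide → loss £0.
£1155.1: outcomes coincide → loss £0.
£1521.3: truthful payoff £2.2, deviation payoff £0 → loss £2.2.
Total loss = £28.8 + £2.2 = £31.

£31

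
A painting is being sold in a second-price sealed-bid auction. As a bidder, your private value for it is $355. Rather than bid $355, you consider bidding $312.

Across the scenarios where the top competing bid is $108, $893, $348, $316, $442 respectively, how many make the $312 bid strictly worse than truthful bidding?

2

The deviation hurts exactly when the highest competing bid lies strictly between $312 and $355 — underbidding then forfeits a profitable win.
$108: below both → same outcome either way.
$893: above both → same outcome either way.
$348: inside the interval → strictly worse (loss $7).
$316: inside the interval → strictly worse (loss $39).
$442: above both → same outcome either way.
Count: 2.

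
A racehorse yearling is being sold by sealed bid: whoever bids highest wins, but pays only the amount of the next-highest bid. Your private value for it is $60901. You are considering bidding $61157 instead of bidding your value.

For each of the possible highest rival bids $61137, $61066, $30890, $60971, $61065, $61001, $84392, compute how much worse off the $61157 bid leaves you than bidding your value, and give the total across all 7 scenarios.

$735

The deviation costs you only when the competing bid falls strictly between $60901 and $61157; elsewhere both bids give the same outcome.
$61137: truthful payoff $0, deviation payoff −$236 → loss $236.
$61066: truthful payoff $0, deviation payoff −$165 → loss $165.
$30890: outcomes coincide → loss $0.
$60971: truthful payoff $0, deviation payoff −$70 → loss $70.
$61065: truthful payoff $0, deviation payoff −$164 → loss $164.
$61001: truthful payoff $0, deviation payoff −$100 → loss $100.
$84392: outcomes coincide → loss $0.
Total loss = $236 + $165 + $70 + $164 + $100 = $735.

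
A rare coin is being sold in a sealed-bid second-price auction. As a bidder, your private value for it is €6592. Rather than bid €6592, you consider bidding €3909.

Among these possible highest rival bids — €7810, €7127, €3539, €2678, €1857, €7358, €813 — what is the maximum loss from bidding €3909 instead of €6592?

€7810: same outcome either way → loss €0.
€7127: same outcome either way → loss €0.
€3539: same outcome either way → loss €0.
€2678: same outcome either way → loss €0.
€1857: same outcome either way → loss €0.
€7358: same outcome either way → loss €0.
€813: same outcome either way → loss €0.
Maximum loss: €0.

€0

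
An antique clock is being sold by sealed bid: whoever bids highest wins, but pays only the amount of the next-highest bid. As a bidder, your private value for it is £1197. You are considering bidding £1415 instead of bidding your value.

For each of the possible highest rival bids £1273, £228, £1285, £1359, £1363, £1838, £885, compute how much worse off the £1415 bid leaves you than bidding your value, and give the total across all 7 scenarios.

The deviation costs you only when the competing bid falls strictly between £1197 and £1415; elsewhere both bids give the same outcome.
£1273: truthful payoff £0, deviation payoff −£76 → loss £76.
£228: outcomes coincide → loss £0.
£1285: truthful payoff £0, deviation payoff −£88 → loss £88.
£1359: truthful payoff £0, deviation payoff −£162 → loss £162.
£1363: truthful payoff £0, deviation payoff −£166 → loss £166.
£1838: outcomes coincide → loss £0.
£885: outcomes coincide → loss £0.
Total loss = £76 + £88 + £162 + £166 = £492.
Because the price is fixed by the runner-up's bid, deviating from your value can only change a good outcome into a bad one — never the reverse.

£492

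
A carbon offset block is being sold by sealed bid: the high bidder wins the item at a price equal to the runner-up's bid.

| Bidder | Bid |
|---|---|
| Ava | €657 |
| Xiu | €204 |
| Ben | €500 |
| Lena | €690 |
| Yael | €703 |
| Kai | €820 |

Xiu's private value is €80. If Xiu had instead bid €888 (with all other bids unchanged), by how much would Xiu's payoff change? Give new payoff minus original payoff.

The highest bid among the other bidders is €820; Xiu's bid doesn't change that.
Original bid €204: Xiu is not highest (top rival bid is €820); payoff €0.
Alternative bid €888: Xiu is highest, pays the top rival bid €820; payoff €80 − €820 = −€740.
Change in payoff = −€740 − (€0) = −€740.

−€740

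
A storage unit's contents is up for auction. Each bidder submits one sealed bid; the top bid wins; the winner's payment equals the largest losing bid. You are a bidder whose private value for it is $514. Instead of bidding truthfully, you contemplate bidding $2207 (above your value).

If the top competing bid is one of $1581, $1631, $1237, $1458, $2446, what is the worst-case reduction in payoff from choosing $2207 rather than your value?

$1117

$1581: truthful gives $0, deviation gives −$1067 → loss $1067.
$1631: truthful gives $0, deviation gives −$1117 → loss $1117.
$1237: truthful gives $0, deviation gives −$723 → loss $723.
$1458: truthful gives $0, deviation gives −$944 → loss $944.
$2446: same outcome either way → loss $0.
Maximum loss: $1117.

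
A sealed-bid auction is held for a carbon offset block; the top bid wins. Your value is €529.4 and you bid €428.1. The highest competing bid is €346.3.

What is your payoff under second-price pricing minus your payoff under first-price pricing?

€81.8

You have the highest bid, so you win under either rule.
Second-price: pay €346.3 → payoff €183.1.
First-price: pay your own bid €428.1 → payoff €101.3.
Difference = €183.1 − (€101.3) = €81.8.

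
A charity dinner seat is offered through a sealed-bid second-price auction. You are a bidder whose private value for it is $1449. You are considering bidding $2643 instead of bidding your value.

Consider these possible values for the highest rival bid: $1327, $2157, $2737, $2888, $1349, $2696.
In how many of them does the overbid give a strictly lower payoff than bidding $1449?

1

The deviation hurts exactly when the highest competing bid lies strictly between $1449 and $2643 — overbidding then wins at a price above your value.
$1327: below both → same outcome either way.
$2157: inside the interval → strictly worse (loss $708).
$2737: above both → same outcome either way.
$2888: above both → same outcome either way.
$1349: below both → same outcome either way.
$2696: above both → same outcome either way.
Count: 1.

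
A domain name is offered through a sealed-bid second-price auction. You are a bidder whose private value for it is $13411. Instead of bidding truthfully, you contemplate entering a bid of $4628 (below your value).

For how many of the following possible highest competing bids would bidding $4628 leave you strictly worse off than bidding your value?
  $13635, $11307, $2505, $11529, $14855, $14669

2

The deviation hurts exactly when the highest competing bid lies strictly between $4628 and $13411 — underbidding then forfeits a profitable win.
$13635: above both → same outcome either way.
$11307: inside the interval → strictly worse (loss $2104).
$2505: below both → same outcome either way.
$11529: inside the interval → strictly worse (loss $1882).
$14855: above both → same outcome either way.
$14669: above both → same outcome either way.
Count: 2.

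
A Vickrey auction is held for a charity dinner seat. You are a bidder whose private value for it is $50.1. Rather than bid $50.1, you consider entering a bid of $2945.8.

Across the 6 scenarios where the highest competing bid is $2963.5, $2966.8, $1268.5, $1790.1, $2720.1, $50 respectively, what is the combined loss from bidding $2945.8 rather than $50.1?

The deviation costs you only when the competing bid falls strictly between $50.1 and $2945.8; elsewhere both bids give the same outcome.
$2963.5: outcomes coincide → loss $0.
$2966.8: outcomes coincide → loss $0.
$1268.5: truthful payoff $0, deviation payoff −$1218.4 → loss $1218.4.
$1790.1: truthful payoff $0, deviation payoff −$1740 → loss $1740.
$2720.1: truthful payoff $0, deviation payoff −$2670 → loss $2670.
$50: outcomes coincide → loss $0.
Total loss = $1218.4 + $1740 + $2670 = $5628.4.

$5628.4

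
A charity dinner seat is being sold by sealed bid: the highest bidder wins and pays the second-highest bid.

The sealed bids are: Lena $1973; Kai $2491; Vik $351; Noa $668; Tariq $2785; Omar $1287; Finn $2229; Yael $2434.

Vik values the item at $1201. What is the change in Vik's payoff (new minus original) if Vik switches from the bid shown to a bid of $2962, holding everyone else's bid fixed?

The highest bid among the other bidders is $2785; Vik's bid doesn't change that.
Original bid $351: Vik is not highest (top rival bid is $2785); payoff $0.
Alternative bid $2962: Vik is highest, pays the top rival bid $2785; payoff $1201 − $2785 = −$1584.
Change in payoff = −$1584 − ($0) = −$1584.

−$1584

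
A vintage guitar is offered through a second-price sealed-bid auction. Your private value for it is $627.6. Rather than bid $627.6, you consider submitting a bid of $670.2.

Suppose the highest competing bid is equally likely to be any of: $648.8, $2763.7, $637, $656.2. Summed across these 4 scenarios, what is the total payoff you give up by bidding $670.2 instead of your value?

$59.2

The deviation costs you only when the competing bid falls strictly between $627.6 and $670.2; elsewhere both bids give the same outcome.
$648.8: truthful payoff $0, deviation payoff −$21.2 → loss $21.2.
$2763.7: outcomes coincide → loss $0.
$637: truthful payoff $0, deviation payoff −$9.4 → loss $9.4.
$656.2: truthful payoff $0, deviation payoff −$28.6 → loss $28.6.
Total loss = $21.2 + $9.4 + $28.6 = $59.2.
Truthful bidding weakly dominates here: raising your bid can only win items priced above your value, and lowering it can only forfeit items priced below.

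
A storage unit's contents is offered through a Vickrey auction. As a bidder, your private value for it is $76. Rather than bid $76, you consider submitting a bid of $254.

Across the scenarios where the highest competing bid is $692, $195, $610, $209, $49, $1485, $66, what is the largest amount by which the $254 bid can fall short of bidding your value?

$692: same outcome either way → loss $0.
$195: truthful gives $0, deviation gives −$119 → loss $119.
$610: same outcome either way → loss $0.
$209: truthful gives $0, deviation gives −$133 → loss $133.
$49: same outcome either way → loss $0.
$1485: same outcome either way → loss $0.
$66: same outcome either way → loss $0.
Maximum loss: $133.

$133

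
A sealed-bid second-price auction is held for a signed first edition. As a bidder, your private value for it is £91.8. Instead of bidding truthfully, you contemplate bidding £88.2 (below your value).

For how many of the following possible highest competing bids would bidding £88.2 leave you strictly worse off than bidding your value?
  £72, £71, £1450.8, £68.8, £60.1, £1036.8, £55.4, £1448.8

0

The deviation hurts exactly when the highest competing bid lies strictly between £88.2 and £91.8 — underbidding then forfeits a profitable win.
£72: below both → same outcome either way.
£71: below both → same outcome either way.
£1450.8: above both → same outcome either way.
£68.8: below both → same outcome either way.
£60.1: below both → same outcome either way.
£1036.8: above both → same outcome either way.
£55.4: below both → same outcome either way.
£1448.8: above both → same outcome either way.
Count: 0.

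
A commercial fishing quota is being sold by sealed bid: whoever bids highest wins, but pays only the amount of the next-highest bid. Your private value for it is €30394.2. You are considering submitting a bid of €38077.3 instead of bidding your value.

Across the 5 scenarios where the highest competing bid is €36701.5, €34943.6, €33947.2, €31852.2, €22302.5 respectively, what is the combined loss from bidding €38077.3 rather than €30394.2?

€15867.7

The deviation costs you only when the competing bid falls strictly between €30394.2 and €38077.3; elsewhere both bids give the same outcome.
€36701.5: truthful payoff €0, deviation payoff −€6307.3 → loss €6307.3.
€34943.6: truthful payoff €0, deviation payoff −€4549.4 → loss €4549.4.
€33947.2: truthful payoff €0, deviation payoff −€3553 → loss €3553.
€31852.2: truthful payoff €0, deviation payoff −€1458 → loss €1458.
€22302.5: outcomes coincide → loss €0.
Total loss = €6307.3 + €4549.4 + €3553 + €1458 = €15867.7.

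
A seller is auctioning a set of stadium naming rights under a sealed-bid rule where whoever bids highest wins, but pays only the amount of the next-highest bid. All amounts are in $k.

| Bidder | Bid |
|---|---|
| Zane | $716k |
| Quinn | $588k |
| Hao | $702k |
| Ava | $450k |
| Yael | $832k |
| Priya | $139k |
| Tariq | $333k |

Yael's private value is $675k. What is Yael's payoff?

−$41k

Highest bid: Yael at $832k, so Yael wins.
Second-highest bid: Zane at $716k — that is the price the winner pays.
Yael's payoff = value − price = $675k − $716k = −$41k.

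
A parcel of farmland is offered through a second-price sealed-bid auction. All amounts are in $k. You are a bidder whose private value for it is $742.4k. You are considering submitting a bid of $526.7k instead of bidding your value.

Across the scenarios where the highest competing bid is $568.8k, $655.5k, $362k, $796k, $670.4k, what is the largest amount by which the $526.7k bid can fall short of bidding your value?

$568.8k: truthful gives $173.6k, deviation gives $0k → loss $173.6k.
$655.5k: truthful gives $86.9k, deviation gives $0k → loss $86.9k.
$362k: same outcome either way → loss $0k.
$796k: same outcome either way → loss $0k.
$670.4k: truthful gives $72k, deviation gives $0k → loss $72k.
Maximum loss: $173.6k.

$173.6k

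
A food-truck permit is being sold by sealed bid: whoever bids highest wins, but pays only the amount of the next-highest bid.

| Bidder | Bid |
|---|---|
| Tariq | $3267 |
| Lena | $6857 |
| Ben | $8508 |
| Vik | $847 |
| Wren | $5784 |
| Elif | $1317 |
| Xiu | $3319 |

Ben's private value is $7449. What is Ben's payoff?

$592

Highest bid: Ben at $8508, so Ben wins.
Second-highest bid: Lena at $6857 — that is the price the winner pays.
Ben's payoff = value − price = $7449 − $6857 = $592.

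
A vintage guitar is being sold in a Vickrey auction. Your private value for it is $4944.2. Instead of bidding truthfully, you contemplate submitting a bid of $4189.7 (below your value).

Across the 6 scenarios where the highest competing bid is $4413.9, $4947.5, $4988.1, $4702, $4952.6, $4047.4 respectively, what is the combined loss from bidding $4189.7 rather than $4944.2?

The deviation costs you only when the competing bid falls strictly between $4189.7 and $4944.2; elsewhere both bids give the same outcome.
$4413.9: truthful payoff $530.3, deviation payoff $0 → loss $530.3.
$4947.5: outcomes coincide → loss $0.
$4988.1: outcomes coincide → loss $0.
$4702: truthful payoff $242.2, deviation payoff $0 → loss $242.2.
$4952.6: outcomes coincide → loss $0.
$4047.4: outcomes coincide → loss $0.
Total loss = $530.3 + $242.2 = $772.5.

$772.5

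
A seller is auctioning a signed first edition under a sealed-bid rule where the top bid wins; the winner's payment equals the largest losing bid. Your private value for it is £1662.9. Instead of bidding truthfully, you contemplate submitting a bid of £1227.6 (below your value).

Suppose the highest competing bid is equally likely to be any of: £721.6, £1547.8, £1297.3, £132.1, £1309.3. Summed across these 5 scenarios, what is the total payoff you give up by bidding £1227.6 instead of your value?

The deviation costs you only when the competing bid falls strictly between £1227.6 and £1662.9; elsewhere both bids give the same outcome.
£721.6: outcomes coincide → loss £0.
£1547.8: truthful payoff £115.1, deviation payoff £0 → loss £115.1.
£1297.3: truthful payoff £365.6, deviation payoff £0 → loss £365.6.
£132.1: outcomes coincide → loss £0.
£1309.3: truthful payoff £353.6, deviation payoff £0 → loss £353.6.
Total loss = £115.1 + £365.6 + £353.6 = £834.3.
Truthful bidding weakly dominates here: raising your bid can only win items priced above your value, and lowering it can only forfeit items priced below.

£834.3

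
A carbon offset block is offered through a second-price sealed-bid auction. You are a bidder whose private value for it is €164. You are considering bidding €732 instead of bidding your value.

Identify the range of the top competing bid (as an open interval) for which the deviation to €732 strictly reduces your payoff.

(€164, €732)

If the competing bid is below €164, both bids win at the same price — no difference.
If it is above €732, both bids lose — no difference.
If it lies strictly between €164 and €732, bidding your value loses (payoff 0) while bidding €732 wins at a price above your value (payoff negative).
So the deviation strictly hurts on the open interval (€164, €732).
Because the price is fixed by the runner-up's bid, deviating from your value can only change a good outcome into a bad one — never the reverse.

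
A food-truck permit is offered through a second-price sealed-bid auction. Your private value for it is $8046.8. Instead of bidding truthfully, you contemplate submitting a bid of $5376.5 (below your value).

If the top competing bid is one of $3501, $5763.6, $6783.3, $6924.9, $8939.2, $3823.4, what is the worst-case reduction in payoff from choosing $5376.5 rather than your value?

$2283.2

$3501: same outcome either way → loss $0.
$5763.6: truthful gives $2283.2, deviation gives $0 → loss $2283.2.
$6783.3: truthful gives $1263.5, deviation gives $0 → loss $1263.5.
$6924.9: truthful gives $1121.9, deviation gives $0 → loss $1121.9.
$8939.2: same outcome either way → loss $0.
$3823.4: same outcome either way → loss $0.
Maximum loss: $2283.2.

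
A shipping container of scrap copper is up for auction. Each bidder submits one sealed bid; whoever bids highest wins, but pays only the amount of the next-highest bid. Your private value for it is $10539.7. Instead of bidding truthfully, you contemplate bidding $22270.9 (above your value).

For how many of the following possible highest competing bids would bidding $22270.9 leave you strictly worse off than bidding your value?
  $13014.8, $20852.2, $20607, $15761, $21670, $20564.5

6

The deviation hurts exactly when the highest competing bid lies strictly between $10539.7 and $22270.9 — overbidding then wins at a price above your value.
$13014.8: inside the interval → strictly worse (loss $2475.1).
$20852.2: inside the interval → strictly worse (loss $10312.5).
$20607: inside the interval → strictly worse (loss $10067.3).
$15761: inside the interval → strictly worse (loss $5221.3).
$21670: inside the interval → strictly worse (loss $11130.3).
$20564.5: inside the interval → strictly worse (loss $10024.8).
Count: 6.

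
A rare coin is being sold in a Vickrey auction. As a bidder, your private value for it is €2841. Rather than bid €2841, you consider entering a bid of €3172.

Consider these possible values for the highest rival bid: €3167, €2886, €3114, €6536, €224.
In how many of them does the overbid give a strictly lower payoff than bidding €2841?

3

The deviation hurts exactly when the highest competing bid lies strictly between €2841 and €3172 — overbidding then wins at a price above your value.
€3167: inside the interval → strictly worse (loss €326).
€2886: inside the interval → strictly worse (loss €45).
€3114: inside the interval → strictly worse (loss €273).
€6536: above both → same outcome either way.
€224: below both → same outcome either way.
Count: 3.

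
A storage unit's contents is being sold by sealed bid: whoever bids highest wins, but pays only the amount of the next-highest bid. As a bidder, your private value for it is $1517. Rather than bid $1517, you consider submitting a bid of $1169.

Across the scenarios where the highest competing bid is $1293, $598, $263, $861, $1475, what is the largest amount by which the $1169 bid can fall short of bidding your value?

$1293: truthful gives $224, deviation gives $0 → loss $224.
$598: same outcome either way → loss $0.
$263: same outcome either way → loss $0.
$861: same outcome either way → loss $0.
$1475: truthful gives $42, deviation gives $0 → loss $42.
Maximum loss: $224.

$224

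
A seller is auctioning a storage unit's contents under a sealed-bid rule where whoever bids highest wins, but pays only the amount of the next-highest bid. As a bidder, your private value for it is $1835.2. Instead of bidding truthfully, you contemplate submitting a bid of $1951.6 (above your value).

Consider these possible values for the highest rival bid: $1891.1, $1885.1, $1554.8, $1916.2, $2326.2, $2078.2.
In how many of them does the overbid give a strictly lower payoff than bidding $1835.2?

3

The deviation hurts exactly when the highest competing bid lies strictly between $1835.2 and $1951.6 — overbidding then wins at a price above your value.
$1891.1: inside the interval → strictly worse (loss $55.9).
$1885.1: inside the interval → strictly worse (loss $49.9).
$1554.8: below both → same outcome either way.
$1916.2: inside the interval → strictly worse (loss $81).
$2326.2: above both → same outcome either way.
$2078.2: above both → same outcome either way.
Count: 3.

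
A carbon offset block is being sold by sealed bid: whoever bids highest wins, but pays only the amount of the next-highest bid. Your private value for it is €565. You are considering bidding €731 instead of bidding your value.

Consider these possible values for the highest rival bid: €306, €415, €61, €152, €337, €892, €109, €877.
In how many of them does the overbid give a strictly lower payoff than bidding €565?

The deviation hurts exactly when the highest competing bid lies strictly between €565 and €731 — overbidding then wins at a price above your value.
€306: below both → same outcome either way.
€415: below both → same outcome either way.
€61: below both → same outcome either way.
€152: below both → same outcome either way.
€337: below both → same outcome either way.
€892: above both → same outcome either way.
€109: below both → same outcome either way.
€877: above both → same outcome either way.
Count: 0.

0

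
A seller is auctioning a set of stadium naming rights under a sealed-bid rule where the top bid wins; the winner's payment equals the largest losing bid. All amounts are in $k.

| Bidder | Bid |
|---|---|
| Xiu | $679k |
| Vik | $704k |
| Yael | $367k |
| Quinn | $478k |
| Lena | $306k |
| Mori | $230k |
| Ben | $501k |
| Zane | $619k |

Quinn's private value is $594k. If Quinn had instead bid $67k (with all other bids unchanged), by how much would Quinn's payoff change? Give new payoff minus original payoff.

$0k

The highest bid among the other bidders is $704k; Quinn's bid doesn't change that.
Original bid $478k: Quinn is not highest (top rival bid is $704k); payoff $0k.
Alternative bid $67k: Quinn is not highest (top rival bid is $704k); payoff $0k.
Change in payoff = $0k − ($0k) = $0k.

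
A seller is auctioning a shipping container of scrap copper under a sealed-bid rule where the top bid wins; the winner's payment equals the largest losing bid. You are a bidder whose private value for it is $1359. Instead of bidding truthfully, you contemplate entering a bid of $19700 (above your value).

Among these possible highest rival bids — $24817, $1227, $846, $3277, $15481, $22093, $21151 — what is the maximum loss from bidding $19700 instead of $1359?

$14122

$24817: same outcome either way → loss $0.
$1227: same outcome either way → loss $0.
$846: same outcome either way → loss $0.
$3277: truthful gives $0, deviation gives −$1918 → loss $1918.
$15481: truthful gives $0, deviation gives −$14122 → loss $14122.
$22093: same outcome either way → loss $0.
$21151: same outcome either way → loss $0.
Maximum loss: $14122.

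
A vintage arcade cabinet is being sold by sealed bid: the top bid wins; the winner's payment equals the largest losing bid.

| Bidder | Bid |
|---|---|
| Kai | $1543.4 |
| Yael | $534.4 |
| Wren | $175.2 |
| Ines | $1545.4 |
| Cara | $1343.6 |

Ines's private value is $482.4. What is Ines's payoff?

Highest bid: Ines at $1545.4, so Ines wins.
Second-highest bid: Kai at $1543.4 — that is the price the winner pays.
Ines's payoff = value − price = $482.4 − $1543.4 = −$1061.

−$1061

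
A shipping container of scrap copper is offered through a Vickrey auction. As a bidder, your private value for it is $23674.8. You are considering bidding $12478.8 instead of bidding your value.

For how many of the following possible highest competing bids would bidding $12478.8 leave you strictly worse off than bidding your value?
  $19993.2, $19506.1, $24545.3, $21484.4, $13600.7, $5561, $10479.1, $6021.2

The deviation hurts exactly when the highest competing bid lies strictly between $12478.8 and $23674.8 — underbidding then forfeits a profitable win.
$19993.2: inside the interval → strictly worse (loss $3681.6).
$19506.1: inside the interval → strictly worse (loss $4168.7).
$24545.3: above both → same outcome either way.
$21484.4: inside the interval → strictly worse (loss $2190.4).
$13600.7: inside the interval → strictly worse (loss $10074.1).
$5561: below both → same outcome either way.
$10479.1: below both → same outcome either way.
$6021.2: below both → same outcome either way.
Count: 4.

4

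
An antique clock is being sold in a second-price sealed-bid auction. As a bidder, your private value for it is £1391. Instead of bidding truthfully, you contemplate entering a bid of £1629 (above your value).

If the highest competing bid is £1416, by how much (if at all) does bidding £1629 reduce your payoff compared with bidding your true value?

£25

Bidding your value £1391: you lose (since £1391 < £1416). Payoff £0.
Bidding £1629: you win and pay £1416. Payoff £1391 − £1416 = −£25.
The competing bid £1416 lies between your value and your inflated bid, so overbidding wins an item priced above your value.
Loss from deviating = £0 − (−£25) = £25.
In a second-price auction your bid sets only whether you win, not what you pay, so bidding your true value is weakly dominant.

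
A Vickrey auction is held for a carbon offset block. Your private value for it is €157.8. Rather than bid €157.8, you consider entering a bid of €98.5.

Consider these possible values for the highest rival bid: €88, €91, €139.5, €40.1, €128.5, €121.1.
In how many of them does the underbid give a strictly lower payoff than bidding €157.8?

The deviation hurts exactly when the highest competing bid lies strictly between €98.5 and €157.8 — underbidding then forfeits a profitable win.
€88: below both → same outcome either way.
€91: below both → same outcome either way.
€139.5: inside the interval → strictly worse (loss €18.3).
€40.1: below both → same outcome either way.
€128.5: inside the interval → strictly worse (loss €29.3).
€121.1: inside the interval → strictly worse (loss €36.7).
Count: 3.

3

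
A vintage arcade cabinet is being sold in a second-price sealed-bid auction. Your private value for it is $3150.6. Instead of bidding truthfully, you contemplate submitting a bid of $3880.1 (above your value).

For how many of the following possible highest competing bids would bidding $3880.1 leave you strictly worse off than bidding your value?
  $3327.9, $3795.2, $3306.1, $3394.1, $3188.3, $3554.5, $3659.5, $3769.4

The deviation hurts exactly when the highest competing bid lies strictly between $3150.6 and $3880.1 — overbidding then wins at a price above your value.
$3327.9: inside the interval → strictly worse (loss $177.3).
$3795.2: inside the interval → strictly worse (loss $644.6).
$3306.1: inside the interval → strictly worse (loss $155.5).
$3394.1: inside the interval → strictly worse (loss $243.5).
$3188.3: inside the interval → strictly worse (loss $37.7).
$3554.5: inside the interval → strictly worse (loss $403.9).
$3659.5: inside the interval → strictly worse (loss $508.9).
$3769.4: inside the interval → strictly worse (loss $618.8).
Count: 8.

8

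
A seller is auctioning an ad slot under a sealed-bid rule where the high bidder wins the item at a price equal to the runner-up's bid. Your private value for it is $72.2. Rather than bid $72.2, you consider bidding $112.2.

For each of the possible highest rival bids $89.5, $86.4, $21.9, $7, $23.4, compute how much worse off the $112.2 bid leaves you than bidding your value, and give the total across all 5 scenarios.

$31.5

The deviation costs you only when the competing bid falls strictly between $72.2 and $112.2; elsewhere both bids give the same outcome.
$89.5: truthful payoff $0, deviation payoff −$17.3 → loss $17.3.
$86.4: truthful payoff $0, deviation payoff −$14.2 → loss $14.2.
$21.9: outcomes coincide → loss $0.
$7: outcomes coincide → loss $0.
$23.4: outcomes coincide → loss $0.
Total loss = $17.3 + $14.2 = $31.5.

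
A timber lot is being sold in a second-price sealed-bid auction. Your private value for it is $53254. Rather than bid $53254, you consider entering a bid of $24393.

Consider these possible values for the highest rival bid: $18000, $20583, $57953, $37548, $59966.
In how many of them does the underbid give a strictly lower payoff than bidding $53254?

1

The deviation hurts exactly when the highest competing bid lies strictly between $24393 and $53254 — underbidding then forfeits a profitable win.
$18000: below both → same outcome either way.
$20583: below both → same outcome either way.
$57953: above both → same outcome either way.
$37548: inside the interval → strictly worse (loss $15706).
$59966: above both → same outcome either way.
Count: 1.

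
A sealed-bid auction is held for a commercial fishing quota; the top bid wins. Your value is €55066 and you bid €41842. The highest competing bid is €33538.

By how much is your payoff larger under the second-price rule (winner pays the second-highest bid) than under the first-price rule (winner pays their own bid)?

You have the highest bid, so you win under either rule.
Second-price: pay €33538 → payoff €21528.
First-price: pay your own bid €41842 → payoff €13224.
Difference = €21528 − (€13224) = €8304.

€8304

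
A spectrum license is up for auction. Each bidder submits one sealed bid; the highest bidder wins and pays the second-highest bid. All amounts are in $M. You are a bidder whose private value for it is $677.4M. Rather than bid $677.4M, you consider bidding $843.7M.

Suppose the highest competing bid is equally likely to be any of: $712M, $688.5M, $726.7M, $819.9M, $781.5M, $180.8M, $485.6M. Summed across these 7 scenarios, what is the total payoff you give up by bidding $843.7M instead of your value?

$341.6M

The deviation costs you only when the competing bid falls strictly between $677.4M and $843.7M; elsewhere both bids give the same outcome.
$712M: truthful payoff $0M, deviation payoff −$34.6M → loss $34.6M.
$688.5M: truthful payoff $0M, deviation payoff −$11.1M → loss $11.1M.
$726.7M: truthful payoff $0M, deviation payoff −$49.3M → loss $49.3M.
$819.9M: truthful payoff $0M, deviation payoff −$142.5M → loss $142.5M.
$781.5M: truthful payoff $0M, deviation payoff −$104.1M → loss $104.1M.
$180.8M: outcomes coincide → loss $0M.
$485.6M: outcomes coincide → loss $0M.
Total loss = $34.6M + $11.1M + $49.3M + $142.5M + $104.1M = $341.6M.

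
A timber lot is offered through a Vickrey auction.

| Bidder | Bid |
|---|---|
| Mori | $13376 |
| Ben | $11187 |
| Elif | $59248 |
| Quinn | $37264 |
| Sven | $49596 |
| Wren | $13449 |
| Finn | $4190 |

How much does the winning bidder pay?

$49596

Highest bid: Elif at $59248, so Elif wins.
Second-highest bid: Sven at $49596 — that is the price the winner pays.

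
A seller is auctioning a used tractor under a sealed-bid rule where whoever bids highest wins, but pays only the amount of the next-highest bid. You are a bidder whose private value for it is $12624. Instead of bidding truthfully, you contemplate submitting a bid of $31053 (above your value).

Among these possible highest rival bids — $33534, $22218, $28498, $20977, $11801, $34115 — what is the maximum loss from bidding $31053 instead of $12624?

$33534: same outcome either way → loss $0.
$22218: truthful gives $0, deviation gives −$9594 → loss $9594.
$28498: truthful gives $0, deviation gives −$15874 → loss $15874.
$20977: truthful gives $0, deviation gives −$8353 → loss $8353.
$11801: same outcome either way → loss $0.
$34115: same outcome either way → loss $0.
Maximum loss: $15874.

$15874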